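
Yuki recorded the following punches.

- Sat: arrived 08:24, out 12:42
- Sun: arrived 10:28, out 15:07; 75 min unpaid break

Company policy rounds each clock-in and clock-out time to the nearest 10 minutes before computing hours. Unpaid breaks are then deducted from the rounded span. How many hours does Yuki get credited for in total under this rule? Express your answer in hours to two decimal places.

Sat: in 08:24→08:20, out 12:42→12:40; 4 h 20 min
Sun: in 10:28→10:30, out 15:07→15:10; 4 h 40 min − 75 min = 3 h 25 min
Total credited: 7 h 45 min.

7.75 hours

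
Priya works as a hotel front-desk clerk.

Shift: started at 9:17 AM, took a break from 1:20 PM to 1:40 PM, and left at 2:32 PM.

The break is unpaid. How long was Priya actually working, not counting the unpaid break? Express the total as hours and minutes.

4 h 55 min

Shift: 9:17 AM–2:32 PM = 5 h 15 min; less 20 min break → 4 h 55 min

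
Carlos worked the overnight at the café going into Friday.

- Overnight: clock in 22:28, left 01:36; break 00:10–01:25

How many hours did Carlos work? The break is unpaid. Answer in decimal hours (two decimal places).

Overnight: 22:28 → midnight = 1 h 32 min; midnight → 01:36 = 1 h 36 min; span 3 h 8 min; less 75 min break → 1 h 53 min

1.88 hours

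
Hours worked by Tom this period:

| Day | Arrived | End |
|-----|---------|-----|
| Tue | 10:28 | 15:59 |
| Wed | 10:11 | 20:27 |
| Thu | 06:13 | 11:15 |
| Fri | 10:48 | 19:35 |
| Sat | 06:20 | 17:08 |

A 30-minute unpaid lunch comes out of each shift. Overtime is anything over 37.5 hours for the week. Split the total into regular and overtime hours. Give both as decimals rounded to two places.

Tue: 10:28–15:59 = 5 h 31 min; less 30 min break → 5 h 1 min
Wed: 10:11–20:27 = 10 h 16 min; less 30 min break → 9 h 46 min
Thu: 06:13–11:15 = 5 h 2 min; less 30 min break → 4 h 32 min
Fri: 10:48–19:35 = 8 h 47 min; less 30 min break → 8 h 17 min
Sat: 06:20–17:08 = 10 h 48 min; less 30 min break → 10 h 18 min
Total worked: 37 h 54 min = 37.90 h.
Threshold 37.5 h → overtime 0 h 24 min, regular 37 h 30 min.

Regular 37.50 hours, overtime 0.40 hours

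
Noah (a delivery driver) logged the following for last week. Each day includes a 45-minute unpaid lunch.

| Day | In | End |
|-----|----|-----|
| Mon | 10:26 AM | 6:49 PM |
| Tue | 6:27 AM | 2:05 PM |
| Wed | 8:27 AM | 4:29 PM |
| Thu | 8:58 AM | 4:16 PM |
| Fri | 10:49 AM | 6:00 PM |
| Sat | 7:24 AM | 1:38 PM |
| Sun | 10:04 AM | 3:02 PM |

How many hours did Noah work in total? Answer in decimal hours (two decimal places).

44.48 hours

Mon: 10:26 AM–6:49 PM = 8 h 23 min; less 45 min break → 7 h 38 min
Tue: 6:27 AM–2:05 PM = 7 h 38 min; less 45 min break → 6 h 53 min
Wed: 8:27 AM–4:29 PM = 8 h 2 min; less 45 min break → 7 h 17 min
Thu: 8:58 AM–4:16 PM = 7 h 18 min; less 45 min break → 6 h 33 min
Fri: 10:49 AM–6:00 PM = 7 h 11 min; less 45 min break → 6 h 26 min
Sat: 7:24 AM–1:38 PM = 6 h 14 min; less 45 min break → 5 h 29 min
Sun: 10:04 AM–3:02 PM = 4 h 58 min; less 45 min break → 4 h 13 min
Total: 7 h 38 min + 6 h 53 min + 7 h 17 min + 6 h 33 min + 6 h 26 min + 5 h 29 min + 4 h 13 min = 44 h 29 min.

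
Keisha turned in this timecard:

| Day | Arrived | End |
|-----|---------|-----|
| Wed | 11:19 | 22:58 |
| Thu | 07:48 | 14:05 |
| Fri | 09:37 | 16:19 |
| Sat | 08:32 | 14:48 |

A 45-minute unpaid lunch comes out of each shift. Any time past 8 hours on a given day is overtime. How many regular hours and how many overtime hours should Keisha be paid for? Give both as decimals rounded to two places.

Wed: 11:19–22:58 = 11 h 39 min; less 45 min break → 10 h 54 min
Thu: 07:48–14:05 = 6 h 17 min; less 45 min break → 5 h 32 min
Fri: 09:37–16:19 = 6 h 42 min; less 45 min break → 5 h 57 min
Sat: 08:32–14:48 = 6 h 16 min; less 45 min break → 5 h 31 min
Wed reg 8 h 0 min / OT 2 h 54 min; Thu reg 5 h 32 min / OT 0 h 0 min; Fri reg 5 h 57 min / OT 0 h 0 min; Sat reg 5 h 31 min / OT 0 h 0 min.
Totals: regular 25 h 0 min, overtime 2 h 54 min.

Regular 25.00 hours, overtime 2.90 hours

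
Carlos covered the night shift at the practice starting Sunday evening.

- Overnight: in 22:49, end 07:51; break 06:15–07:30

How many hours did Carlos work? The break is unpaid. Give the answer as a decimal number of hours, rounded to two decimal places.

7.78 hours

Overnight: 22:49 → midnight = 1 h 11 min; midnight → 07:51 = 7 h 51 min; span 9 h 2 min; less 75 min break → 7 h 47 min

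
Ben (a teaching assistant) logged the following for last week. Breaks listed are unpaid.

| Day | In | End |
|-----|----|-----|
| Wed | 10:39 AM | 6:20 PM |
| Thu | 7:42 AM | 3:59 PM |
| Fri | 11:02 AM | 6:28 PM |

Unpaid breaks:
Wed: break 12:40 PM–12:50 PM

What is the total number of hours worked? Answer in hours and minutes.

23 h 14 min

Wed: 10:39 AM–6:20 PM = 7 h 41 min; less 10 min break → 7 h 31 min
Thu: 7:42 AM–3:59 PM = 8 h 17 min
Fri: 11:02 AM–6:28 PM = 7 h 26 min
Total: 7 h 31 min + 8 h 17 min + 7 h 26 min = 23 h 14 min.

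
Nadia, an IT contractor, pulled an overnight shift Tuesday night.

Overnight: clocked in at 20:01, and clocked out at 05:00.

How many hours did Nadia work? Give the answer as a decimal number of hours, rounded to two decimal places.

8.98 hours

Overnight: 20:01 → midnight = 3 h 59 min; midnight → 05:00 = 5 h 0 min; span 8 h 59 min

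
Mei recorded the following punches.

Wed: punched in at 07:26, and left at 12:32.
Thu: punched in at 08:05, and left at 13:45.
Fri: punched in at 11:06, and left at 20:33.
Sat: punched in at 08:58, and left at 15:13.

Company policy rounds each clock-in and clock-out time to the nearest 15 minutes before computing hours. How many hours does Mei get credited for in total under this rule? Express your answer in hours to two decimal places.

Wed: in 07:26→07:30, out 12:32→12:30; 5 h 0 min
Thu: in 08:05→08:00, out 13:45→13:45; 5 h 45 min
Fri: in 11:06→11:00, out 20:33→20:30; 9 h 30 min
Sat: in 08:58→09:00, out 15:13→15:15; 6 h 15 min
Total credited: 26 h 30 min.

26.50 hours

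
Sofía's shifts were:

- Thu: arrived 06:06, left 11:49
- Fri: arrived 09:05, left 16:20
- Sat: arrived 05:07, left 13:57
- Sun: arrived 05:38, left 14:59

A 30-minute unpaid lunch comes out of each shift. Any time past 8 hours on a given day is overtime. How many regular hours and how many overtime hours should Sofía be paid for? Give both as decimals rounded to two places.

Thu: 06:06–11:49 = 5 h 43 min; less 30 min break → 5 h 13 min
Fri: 09:05–16:20 = 7 h 15 min; less 30 min break → 6 h 45 min
Sat: 05:07–13:57 = 8 h 50 min; less 30 min break → 8 h 20 min
Sun: 05:38–14:59 = 9 h 21 min; less 30 min break → 8 h 51 min
Thu reg 5 h 13 min / OT 0 h 0 min; Fri reg 6 h 45 min / OT 0 h 0 min; Sat reg 8 h 0 min / OT 0 h 20 min; Sun reg 8 h 0 min / OT 0 h 51 min.
Totals: regular 27 h 58 min, overtime 1 h 11 min.

Regular 27.97 hours, overtime 1.18 hours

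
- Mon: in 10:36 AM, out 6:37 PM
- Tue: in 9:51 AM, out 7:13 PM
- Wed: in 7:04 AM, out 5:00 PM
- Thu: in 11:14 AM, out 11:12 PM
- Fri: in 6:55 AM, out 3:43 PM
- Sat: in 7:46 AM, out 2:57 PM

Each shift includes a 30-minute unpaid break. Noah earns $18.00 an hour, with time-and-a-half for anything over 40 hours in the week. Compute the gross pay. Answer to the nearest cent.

Mon: 10:36 AM–6:37 PM = 8 h 1 min; less 30 min break → 7 h 31 min
Tue: 9:51 AM–7:13 PM = 9 h 22 min; less 30 min break → 8 h 52 min
Wed: 7:04 AM–5:00 PM = 9 h 56 min; less 30 min break → 9 h 26 min
Thu: 11:14 AM–11:12 PM = 11 h 58 min; less 30 min break → 11 h 28 min
Fri: 6:55 AM–3:43 PM = 8 h 48 min; less 30 min break → 8 h 18 min
Sat: 7:46 AM–2:57 PM = 7 h 11 min; less 30 min break → 6 h 41 min
Total worked: 52 h 16 min = 3136 min.
Regular 40 h 0 min = 2400 min at $18.00/h; overtime 12 h 16 min = 736 min at $27.00/h.
Pay = (2400 × $18.00 + 736 × $27.00) ÷ 60 = $1051.20.

$1051.20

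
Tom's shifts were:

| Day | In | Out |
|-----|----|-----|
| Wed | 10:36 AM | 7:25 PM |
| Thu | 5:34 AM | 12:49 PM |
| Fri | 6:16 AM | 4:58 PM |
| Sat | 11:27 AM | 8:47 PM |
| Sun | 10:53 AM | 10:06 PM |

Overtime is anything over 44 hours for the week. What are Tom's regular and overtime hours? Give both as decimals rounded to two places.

Wed: 10:36 AM–7:25 PM = 8 h 49 min
Thu: 5:34 AM–12:49 PM = 7 h 15 min
Fri: 6:16 AM–4:58 PM = 10 h 42 min
Sat: 11:27 AM–8:47 PM = 9 h 20 min
Sun: 10:53 AM–10:06 PM = 11 h 13 min
Total worked: 47 h 19 min = 47.32 h.
Threshold 44 h → overtime 3 h 19 min, regular 44 h 0 min.

Regular 44.00 hours, overtime 3.32 hours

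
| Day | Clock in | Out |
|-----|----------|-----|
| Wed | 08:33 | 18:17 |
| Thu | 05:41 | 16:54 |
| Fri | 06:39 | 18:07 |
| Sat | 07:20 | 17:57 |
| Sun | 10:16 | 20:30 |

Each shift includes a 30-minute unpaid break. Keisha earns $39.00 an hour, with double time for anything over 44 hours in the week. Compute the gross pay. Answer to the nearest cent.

Wed: 08:33–18:17 = 9 h 44 min; less 30 min break → 9 h 14 min
Thu: 05:41–16:54 = 11 h 13 min; less 30 min break → 10 h 43 min
Fri: 06:39–18:07 = 11 h 28 min; less 30 min break → 10 h 58 min
Sat: 07:20–17:57 = 10 h 37 min; less 30 min break → 10 h 7 min
Sun: 10:16–20:30 = 10 h 14 min; less 30 min break → 9 h 44 min
Total worked: 50 h 46 min = 3046 min.
Regular 44 h 0 min = 2640 min at $39.00/h; overtime 6 h 46 min = 406 min at $78.00/h.
Pay = (2640 × $39.00 + 406 × $78.00) ÷ 60 = $2243.80.

$2243.80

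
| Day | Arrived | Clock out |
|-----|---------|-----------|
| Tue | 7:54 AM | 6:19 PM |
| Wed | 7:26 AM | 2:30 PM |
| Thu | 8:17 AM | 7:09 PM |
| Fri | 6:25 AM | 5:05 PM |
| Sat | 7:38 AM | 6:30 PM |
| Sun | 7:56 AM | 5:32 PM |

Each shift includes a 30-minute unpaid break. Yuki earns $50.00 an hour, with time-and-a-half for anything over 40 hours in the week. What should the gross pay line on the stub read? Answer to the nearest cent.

$3236.25

Tue: 7:54 AM–6:19 PM = 10 h 25 min; less 30 min break → 9 h 55 min
Wed: 7:26 AM–2:30 PM = 7 h 4 min; less 30 min break → 6 h 34 min
Thu: 8:17 AM–7:09 PM = 10 h 52 min; less 30 min break → 10 h 22 min
Fri: 6:25 AM–5:05 PM = 10 h 40 min; less 30 min break → 10 h 10 min
Sat: 7:38 AM–6:30 PM = 10 h 52 min; less 30 min break → 10 h 22 min
Sun: 7:56 AM–5:32 PM = 9 h 36 min; less 30 min break → 9 h 6 min
Total worked: 56 h 29 min = 3389 min.
Regular 40 h 0 min = 2400 min at $50.00/h; overtime 16 h 29 min = 989 min at $75.00/h.
Pay = (2400 × $50.00 + 989 × $75.00) ÷ 60 = $3236.25.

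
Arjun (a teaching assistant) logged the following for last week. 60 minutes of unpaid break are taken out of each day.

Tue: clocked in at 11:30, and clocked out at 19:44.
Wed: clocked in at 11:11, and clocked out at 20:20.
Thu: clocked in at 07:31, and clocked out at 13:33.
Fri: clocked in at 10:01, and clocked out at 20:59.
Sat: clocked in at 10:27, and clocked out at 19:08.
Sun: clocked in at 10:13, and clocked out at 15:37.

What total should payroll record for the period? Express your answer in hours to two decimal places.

42.47 hours

Tue: 11:30–19:44 = 8 h 14 min; less 60 min break → 7 h 14 min
Wed: 11:11–20:20 = 9 h 9 min; less 60 min break → 8 h 9 min
Thu: 07:31–13:33 = 6 h 2 min; less 60 min break → 5 h 2 min
Fri: 10:01–20:59 = 10 h 58 min; less 60 min break → 9 h 58 min
Sat: 10:27–19:08 = 8 h 41 min; less 60 min break → 7 h 41 min
Sun: 10:13–15:37 = 5 h 24 min; less 60 min break → 4 h 24 min
Total: 7 h 14 min + 8 h 9 min + 5 h 2 min + 9 h 58 min + 7 h 41 min + 4 h 24 min = 42 h 28 min.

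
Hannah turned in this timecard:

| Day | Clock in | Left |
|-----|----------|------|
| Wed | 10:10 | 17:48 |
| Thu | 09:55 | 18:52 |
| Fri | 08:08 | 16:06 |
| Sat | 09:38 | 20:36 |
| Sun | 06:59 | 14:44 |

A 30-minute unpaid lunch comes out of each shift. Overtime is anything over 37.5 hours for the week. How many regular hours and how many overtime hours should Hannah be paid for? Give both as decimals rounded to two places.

Regular 37.50 hours, overtime 3.27 hours

Wed: 10:10–17:48 = 7 h 38 min; less 30 min break → 7 h 8 min
Thu: 09:55–18:52 = 8 h 57 min; less 30 min break → 8 h 27 min
Fri: 08:08–16:06 = 7 h 58 min; less 30 min break → 7 h 28 min
Sat: 09:38–20:36 = 10 h 58 min; less 30 min break → 10 h 28 min
Sun: 06:59–14:44 = 7 h 45 min; less 30 min break → 7 h 15 min
Total worked: 40 h 46 min = 40.77 h.
Threshold 37.5 h → overtime 3 h 16 min, regular 37 h 30 min.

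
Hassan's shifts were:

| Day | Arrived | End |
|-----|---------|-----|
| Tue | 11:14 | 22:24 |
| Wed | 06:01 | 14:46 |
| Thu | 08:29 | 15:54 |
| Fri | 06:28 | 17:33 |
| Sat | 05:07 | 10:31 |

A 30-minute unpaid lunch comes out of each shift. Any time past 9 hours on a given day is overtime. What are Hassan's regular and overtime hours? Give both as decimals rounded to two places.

Tue: 11:14–22:24 = 11 h 10 min; less 30 min break → 10 h 40 min
Wed: 06:01–14:46 = 8 h 45 min; less 30 min break → 8 h 15 min
Thu: 08:29–15:54 = 7 h 25 min; less 30 min break → 6 h 55 min
Fri: 06:28–17:33 = 11 h 5 min; less 30 min break → 10 h 35 min
Sat: 05:07–10:31 = 5 h 24 min; less 30 min break → 4 h 54 min
Tue reg 9 h 0 min / OT 1 h 40 min; Wed reg 8 h 15 min / OT 0 h 0 min; Thu reg 6 h 55 min / OT 0 h 0 min; Fri reg 9 h 0 min / OT 1 h 35 min; Sat reg 4 h 54 min / OT 0 h 0 min.
Totals: regular 38 h 4 min, overtime 3 h 15 min.

Regular 38.07 hours, overtime 3.25 hours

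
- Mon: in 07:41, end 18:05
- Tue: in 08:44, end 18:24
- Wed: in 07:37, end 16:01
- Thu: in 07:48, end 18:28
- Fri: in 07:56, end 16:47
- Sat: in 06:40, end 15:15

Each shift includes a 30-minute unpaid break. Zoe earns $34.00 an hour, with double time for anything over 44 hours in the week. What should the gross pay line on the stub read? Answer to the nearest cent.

Mon: 07:41–18:05 = 10 h 24 min; less 30 min break → 9 h 54 min
Tue: 08:44–18:24 = 9 h 40 min; less 30 min break → 9 h 10 min
Wed: 07:37–16:01 = 8 h 24 min; less 30 min break → 7 h 54 min
Thu: 07:48–18:28 = 10 h 40 min; less 30 min break → 10 h 10 min
Fri: 07:56–16:47 = 8 h 51 min; less 30 min break → 8 h 21 min
Sat: 06:40–15:15 = 8 h 35 min; less 30 min break → 8 h 5 min
Total worked: 53 h 34 min = 3214 min.
Regular 44 h 0 min = 2640 min at $34.00/h; overtime 9 h 34 min = 574 min at $68.00/h.
Pay = (2640 × $34.00 + 574 × $68.00) ÷ 60 = $2146.53.

$2146.53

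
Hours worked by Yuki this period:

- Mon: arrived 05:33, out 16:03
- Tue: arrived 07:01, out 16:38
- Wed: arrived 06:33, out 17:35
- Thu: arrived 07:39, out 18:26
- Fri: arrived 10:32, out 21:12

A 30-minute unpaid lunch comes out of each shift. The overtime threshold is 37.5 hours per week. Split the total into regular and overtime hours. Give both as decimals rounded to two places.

Regular 37.50 hours, overtime 12.60 hours

Mon: 05:33–16:03 = 10 h 30 min; less 30 min break → 10 h 0 min
Tue: 07:01–16:38 = 9 h 37 min; less 30 min break → 9 h 7 min
Wed: 06:33–17:35 = 11 h 2 min; less 30 min break → 10 h 32 min
Thu: 07:39–18:26 = 10 h 47 min; less 30 min break → 10 h 17 min
Fri: 10:32–21:12 = 10 h 40 min; less 30 min break → 10 h 10 min
Total worked: 50 h 6 min = 50.10 h.
Threshold 37.5 h → overtime 12 h 36 min, regular 37 h 30 min.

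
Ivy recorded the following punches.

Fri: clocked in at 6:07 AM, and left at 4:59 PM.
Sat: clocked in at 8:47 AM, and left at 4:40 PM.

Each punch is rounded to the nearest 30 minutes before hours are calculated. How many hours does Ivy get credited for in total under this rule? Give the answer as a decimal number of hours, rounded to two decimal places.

18.50 hours

Fri: in 6:07 AM→6:00 AM, out 4:59 PM→5:00 PM; 11 h 0 min
Sat: in 8:47 AM→9:00 AM, out 4:40 PM→4:30 PM; 7 h 30 min
Total credited: 18 h 30 min.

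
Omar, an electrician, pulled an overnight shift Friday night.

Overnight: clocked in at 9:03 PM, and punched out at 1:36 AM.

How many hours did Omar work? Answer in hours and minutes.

4 h 33 min

Overnight: 9:03 PM → midnight = 2 h 57 min; midnight → 1:36 AM = 1 h 36 min; span 4 h 33 min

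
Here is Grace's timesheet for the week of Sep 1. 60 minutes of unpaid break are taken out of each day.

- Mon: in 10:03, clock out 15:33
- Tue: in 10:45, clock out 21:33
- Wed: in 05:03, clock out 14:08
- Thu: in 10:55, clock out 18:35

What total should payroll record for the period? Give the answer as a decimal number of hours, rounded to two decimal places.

Mon: 10:03–15:33 = 5 h 30 min; less 60 min break → 4 h 30 min
Tue: 10:45–21:33 = 10 h 48 min; less 60 min break → 9 h 48 min
Wed: 05:03–14:08 = 9 h 5 min; less 60 min break → 8 h 5 min
Thu: 10:55–18:35 = 7 h 40 min; less 60 min break → 6 h 40 min
Total: 4 h 30 min + 9 h 48 min + 8 h 5 min + 6 h 40 min = 29 h 3 min.

29.05 hours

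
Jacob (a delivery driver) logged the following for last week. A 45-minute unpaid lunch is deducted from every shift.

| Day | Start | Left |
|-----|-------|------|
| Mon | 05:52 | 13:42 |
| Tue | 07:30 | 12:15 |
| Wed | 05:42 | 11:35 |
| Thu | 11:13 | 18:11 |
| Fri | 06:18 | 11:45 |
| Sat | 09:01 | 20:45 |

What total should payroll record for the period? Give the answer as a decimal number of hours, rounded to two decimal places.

Mon: 05:52–13:42 = 7 h 50 min; less 45 min break → 7 h 5 min
Tue: 07:30–12:15 = 4 h 45 min; less 45 min break → 4 h 0 min
Wed: 05:42–11:35 = 5 h 53 min; less 45 min break → 5 h 8 min
Thu: 11:13–18:11 = 6 h 58 min; less 45 min break → 6 h 13 min
Fri: 06:18–11:45 = 5 h 27 min; less 45 min break → 4 h 42 min
Sat: 09:01–20:45 = 11 h 44 min; less 45 min break → 10 h 59 min
Total: 7 h 5 min + 4 h 0 min + 5 h 8 min + 6 h 13 min + 4 h 42 min + 10 h 59 min = 38 h 7 min.

38.12 hours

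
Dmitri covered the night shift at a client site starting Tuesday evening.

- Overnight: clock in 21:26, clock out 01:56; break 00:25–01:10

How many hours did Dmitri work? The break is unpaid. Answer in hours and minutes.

3 h 45 min

Overnight: 21:26 → midnight = 2 h 34 min; midnight → 01:56 = 1 h 56 min; span 4 h 30 min; less 45 min break → 3 h 45 min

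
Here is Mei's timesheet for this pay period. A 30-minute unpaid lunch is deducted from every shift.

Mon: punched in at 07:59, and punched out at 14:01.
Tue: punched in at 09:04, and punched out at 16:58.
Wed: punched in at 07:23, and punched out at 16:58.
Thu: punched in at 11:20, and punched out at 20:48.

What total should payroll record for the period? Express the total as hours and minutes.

30 h 59 min

Mon: 07:59–14:01 = 6 h 2 min; less 30 min break → 5 h 32 min
Tue: 09:04–16:58 = 7 h 54 min; less 30 min break → 7 h 24 min
Wed: 07:23–16:58 = 9 h 35 min; less 30 min break → 9 h 5 min
Thu: 11:20–20:48 = 9 h 28 min; less 30 min break → 8 h 58 min
Total: 5 h 32 min + 7 h 24 min + 9 h 5 min + 8 h 58 min = 30 h 59 min.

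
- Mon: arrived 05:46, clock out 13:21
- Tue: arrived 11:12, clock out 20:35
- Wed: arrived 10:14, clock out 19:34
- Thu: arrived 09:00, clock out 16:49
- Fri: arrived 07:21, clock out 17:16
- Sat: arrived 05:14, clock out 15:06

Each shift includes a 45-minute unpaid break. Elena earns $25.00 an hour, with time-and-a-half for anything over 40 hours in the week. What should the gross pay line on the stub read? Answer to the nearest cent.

$1352.50

Mon: 05:46–13:21 = 7 h 35 min; less 45 min break → 6 h 50 min
Tue: 11:12–20:35 = 9 h 23 min; less 45 min break → 8 h 38 min
Wed: 10:14–19:34 = 9 h 20 min; less 45 min break → 8 h 35 min
Thu: 09:00–16:49 = 7 h 49 min; less 45 min break → 7 h 4 min
Fri: 07:21–17:16 = 9 h 55 min; less 45 min break → 9 h 10 min
Sat: 05:14–15:06 = 9 h 52 min; less 45 min break → 9 h 7 min
Total worked: 49 h 24 min = 2964 min.
Regular 40 h 0 min = 2400 min at $25.00/h; overtime 9 h 24 min = 564 min at $37.50/h.
Pay = (2400 × $25.00 + 564 × $37.50) ÷ 60 = $1352.50.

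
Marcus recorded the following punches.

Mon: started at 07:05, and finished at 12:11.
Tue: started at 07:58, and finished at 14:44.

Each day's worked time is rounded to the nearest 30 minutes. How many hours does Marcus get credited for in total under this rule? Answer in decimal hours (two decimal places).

Mon: 07:05–12:11 = 5 h 6 min → rounds to 5 h 0 min
Tue: 07:58–14:44 = 6 h 46 min → rounds to 7 h 0 min
Total credited: 12 h 0 min.

12.00 hours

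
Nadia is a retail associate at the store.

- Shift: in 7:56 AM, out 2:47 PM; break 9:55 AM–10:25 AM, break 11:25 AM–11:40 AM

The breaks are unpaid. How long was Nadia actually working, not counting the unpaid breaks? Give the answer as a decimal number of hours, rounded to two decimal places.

Shift: 7:56 AM–2:47 PM = 6 h 51 min; less 45 min break → 6 h 6 min

6.10 hours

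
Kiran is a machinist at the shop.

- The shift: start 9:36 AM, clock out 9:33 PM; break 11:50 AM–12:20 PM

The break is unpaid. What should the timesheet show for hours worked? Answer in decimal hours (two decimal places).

The shift: 9:36 AM–9:33 PM = 11 h 57 min; less 30 min break → 11 h 27 min

11.45 hours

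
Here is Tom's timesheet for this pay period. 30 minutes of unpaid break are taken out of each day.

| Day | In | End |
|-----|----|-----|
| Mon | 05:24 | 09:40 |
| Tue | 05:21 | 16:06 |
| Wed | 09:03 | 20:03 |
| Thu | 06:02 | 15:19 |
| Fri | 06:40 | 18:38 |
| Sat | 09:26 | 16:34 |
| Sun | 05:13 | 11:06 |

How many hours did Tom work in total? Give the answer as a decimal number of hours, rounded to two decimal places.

56.78 hours

Mon: 05:24–09:40 = 4 h 16 min; less 30 min break → 3 h 46 min
Tue: 05:21–16:06 = 10 h 45 min; less 30 min break → 10 h 15 min
Wed: 09:03–20:03 = 11 h 0 min; less 30 min break → 10 h 30 min
Thu: 06:02–15:19 = 9 h 17 min; less 30 min break → 8 h 47 min
Fri: 06:40–18:38 = 11 h 58 min; less 30 min break → 11 h 28 min
Sat: 09:26–16:34 = 7 h 8 min; less 30 min break → 6 h 38 min
Sun: 05:13–11:06 = 5 h 53 min; less 30 min break → 5 h 23 min
Total: 3 h 46 min + 10 h 15 min + 10 h 30 min + 8 h 47 min + 11 h 28 min + 6 h 38 min + 5 h 23 min = 56 h 47 min.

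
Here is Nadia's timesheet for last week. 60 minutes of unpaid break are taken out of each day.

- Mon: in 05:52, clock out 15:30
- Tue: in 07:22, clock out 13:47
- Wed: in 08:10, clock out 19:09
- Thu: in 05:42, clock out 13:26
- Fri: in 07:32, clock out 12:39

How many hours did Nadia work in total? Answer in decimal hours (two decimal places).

Mon: 05:52–15:30 = 9 h 38 min; less 60 min break → 8 h 38 min
Tue: 07:22–13:47 = 6 h 25 min; less 60 min break → 5 h 25 min
Wed: 08:10–19:09 = 10 h 59 min; less 60 min break → 9 h 59 min
Thu: 05:42–13:26 = 7 h 44 min; less 60 min break → 6 h 44 min
Fri: 07:32–12:39 = 5 h 7 min; less 60 min break → 4 h 7 min
Total: 8 h 38 min + 5 h 25 min + 9 h 59 min + 6 h 44 min + 4 h 7 min = 34 h 53 min.

34.88 hours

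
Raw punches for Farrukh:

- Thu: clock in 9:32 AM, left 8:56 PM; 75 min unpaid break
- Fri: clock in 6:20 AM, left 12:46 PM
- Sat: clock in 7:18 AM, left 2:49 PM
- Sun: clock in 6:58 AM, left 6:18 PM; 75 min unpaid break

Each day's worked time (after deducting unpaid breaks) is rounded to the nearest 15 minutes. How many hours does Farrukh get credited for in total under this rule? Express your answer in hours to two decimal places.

34.25 hours

Thu: 9:32 AM–8:56 PM = 11 h 24 min − 75 min = 10 h 9 min → rounds to 10 h 15 min
Fri: 6:20 AM–12:46 PM = 6 h 26 min → rounds to 6 h 30 min
Sat: 7:18 AM–2:49 PM = 7 h 31 min → rounds to 7 h 30 min
Sun: 6:58 AM–6:18 PM = 11 h 20 min − 75 min = 10 h 5 min → rounds to 10 h 0 min
Total credited: 34 h 15 min.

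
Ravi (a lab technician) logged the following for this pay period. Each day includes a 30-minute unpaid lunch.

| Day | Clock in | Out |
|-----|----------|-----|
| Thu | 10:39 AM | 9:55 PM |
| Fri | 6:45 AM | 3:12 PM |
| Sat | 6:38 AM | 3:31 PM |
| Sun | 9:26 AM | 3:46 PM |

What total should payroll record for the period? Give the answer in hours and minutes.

32 h 56 min

Thu: 10:39 AM–9:55 PM = 11 h 16 min; less 30 min break → 10 h 46 min
Fri: 6:45 AM–3:12 PM = 8 h 27 min; less 30 min break → 7 h 57 min
Sat: 6:38 AM–3:31 PM = 8 h 53 min; less 30 min break → 8 h 23 min
Sun: 9:26 AM–3:46 PM = 6 h 20 min; less 30 min break → 5 h 50 min
Total: 10 h 46 min + 7 h 57 min + 8 h 23 min + 5 h 50 min = 32 h 56 min.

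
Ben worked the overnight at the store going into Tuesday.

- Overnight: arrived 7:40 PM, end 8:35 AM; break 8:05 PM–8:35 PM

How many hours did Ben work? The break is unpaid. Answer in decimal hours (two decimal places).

12.42 hours

Overnight: 7:40 PM → midnight = 4 h 20 min; midnight → 8:35 AM = 8 h 35 min; span 12 h 55 min; less 30 min break → 12 h 25 min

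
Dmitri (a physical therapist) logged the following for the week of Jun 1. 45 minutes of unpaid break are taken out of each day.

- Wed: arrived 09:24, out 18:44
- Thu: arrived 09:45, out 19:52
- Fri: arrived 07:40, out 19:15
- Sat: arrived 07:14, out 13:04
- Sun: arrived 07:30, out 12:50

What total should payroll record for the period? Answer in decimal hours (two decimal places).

38.45 hours

Wed: 09:24–18:44 = 9 h 20 min; less 45 min break → 8 h 35 min
Thu: 09:45–19:52 = 10 h 7 min; less 45 min break → 9 h 22 min
Fri: 07:40–19:15 = 11 h 35 min; less 45 min break → 10 h 50 min
Sat: 07:14–13:04 = 5 h 50 min; less 45 min break → 5 h 5 min
Sun: 07:30–12:50 = 5 h 20 min; less 45 min break → 4 h 35 min
Total: 8 h 35 min + 9 h 22 min + 10 h 50 min + 5 h 5 min + 4 h 35 min = 38 h 27 min.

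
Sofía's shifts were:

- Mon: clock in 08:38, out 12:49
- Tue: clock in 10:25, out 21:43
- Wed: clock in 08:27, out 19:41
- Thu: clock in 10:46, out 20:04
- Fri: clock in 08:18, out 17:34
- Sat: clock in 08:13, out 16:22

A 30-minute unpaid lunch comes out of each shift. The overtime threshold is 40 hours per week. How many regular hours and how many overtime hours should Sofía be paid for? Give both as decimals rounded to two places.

Mon: 08:38–12:49 = 4 h 11 min; less 30 min break → 3 h 41 min
Tue: 10:25–21:43 = 11 h 18 min; less 30 min break → 10 h 48 min
Wed: 08:27–19:41 = 11 h 14 min; less 30 min break → 10 h 44 min
Thu: 10:46–20:04 = 9 h 18 min; less 30 min break → 8 h 48 min
Fri: 08:18–17:34 = 9 h 16 min; less 30 min break → 8 h 46 min
Sat: 08:13–16:22 = 8 h 9 min; less 30 min break → 7 h 39 min
Total worked: 50 h 26 min = 50.43 h.
Threshold 40 h → overtime 10 h 26 min, regular 40 h 0 min.

Regular 40.00 hours, overtime 10.43 hours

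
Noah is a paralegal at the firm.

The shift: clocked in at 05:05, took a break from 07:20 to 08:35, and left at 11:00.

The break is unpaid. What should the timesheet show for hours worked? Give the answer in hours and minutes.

The shift: 05:05–11:00 = 5 h 55 min; less 75 min break → 4 h 40 min

4 h 40 min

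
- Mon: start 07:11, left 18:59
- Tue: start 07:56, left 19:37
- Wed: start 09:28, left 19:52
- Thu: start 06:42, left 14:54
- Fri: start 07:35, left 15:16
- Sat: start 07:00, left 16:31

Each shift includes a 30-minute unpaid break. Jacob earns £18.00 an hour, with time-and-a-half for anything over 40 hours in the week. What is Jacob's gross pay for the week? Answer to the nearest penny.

£1159.65

Mon: 07:11–18:59 = 11 h 48 min; less 30 min break → 11 h 18 min
Tue: 07:56–19:37 = 11 h 41 min; less 30 min break → 11 h 11 min
Wed: 09:28–19:52 = 10 h 24 min; less 30 min break → 9 h 54 min
Thu: 06:42–14:54 = 8 h 12 min; less 30 min break → 7 h 42 min
Fri: 07:35–15:16 = 7 h 41 min; less 30 min break → 7 h 11 min
Sat: 07:00–16:31 = 9 h 31 min; less 30 min break → 9 h 1 min
Total worked: 56 h 17 min = 3377 min.
Regular 40 h 0 min = 2400 min at £18.00/h; overtime 16 h 17 min = 977 min at £27.00/h.
Pay = (2400 × £18.00 + 977 × £27.00) ÷ 60 = £1159.65.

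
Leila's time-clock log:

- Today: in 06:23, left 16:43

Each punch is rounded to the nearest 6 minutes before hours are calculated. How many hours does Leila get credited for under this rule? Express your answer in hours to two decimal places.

Today: in 06:23→06:24, out 16:43→16:42; 10 h 18 min

10.30 hours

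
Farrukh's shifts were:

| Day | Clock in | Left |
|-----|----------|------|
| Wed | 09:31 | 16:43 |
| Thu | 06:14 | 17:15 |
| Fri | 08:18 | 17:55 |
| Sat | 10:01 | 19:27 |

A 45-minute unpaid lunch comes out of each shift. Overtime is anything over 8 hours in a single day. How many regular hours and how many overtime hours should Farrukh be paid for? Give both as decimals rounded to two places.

Wed: 09:31–16:43 = 7 h 12 min; less 45 min break → 6 h 27 min
Thu: 06:14–17:15 = 11 h 1 min; less 45 min break → 10 h 16 min
Fri: 08:18–17:55 = 9 h 37 min; less 45 min break → 8 h 52 min
Sat: 10:01–19:27 = 9 h 26 min; less 45 min break → 8 h 41 min
Wed reg 6 h 27 min / OT 0 h 0 min; Thu reg 8 h 0 min / OT 2 h 16 min; Fri reg 8 h 0 min / OT 0 h 52 min; Sat reg 8 h 0 min / OT 0 h 41 min.
Totals: regular 30 h 27 min, overtime 3 h 49 min.

Regular 30.45 hours, overtime 3.82 hours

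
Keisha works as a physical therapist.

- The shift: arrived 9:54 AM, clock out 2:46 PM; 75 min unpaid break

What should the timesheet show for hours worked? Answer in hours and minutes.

3 h 37 min

The shift: 9:54 AM–2:46 PM = 4 h 52 min; less 75 min break → 3 h 37 min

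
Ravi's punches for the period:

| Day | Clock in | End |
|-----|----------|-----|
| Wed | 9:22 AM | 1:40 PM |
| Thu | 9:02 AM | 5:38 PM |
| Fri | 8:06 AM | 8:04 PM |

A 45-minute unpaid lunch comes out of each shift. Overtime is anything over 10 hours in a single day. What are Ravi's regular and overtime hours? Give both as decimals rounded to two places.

Wed: 9:22 AM–1:40 PM = 4 h 18 min; less 45 min break → 3 h 33 min
Thu: 9:02 AM–5:38 PM = 8 h 36 min; less 45 min break → 7 h 51 min
Fri: 8:06 AM–8:04 PM = 11 h 58 min; less 45 min break → 11 h 13 min
Wed reg 3 h 33 min / OT 0 h 0 min; Thu reg 7 h 51 min / OT 0 h 0 min; Fri reg 10 h 0 min / OT 1 h 13 min.
Totals: regular 21 h 24 min, overtime 1 h 13 min.

Regular 21.40 hours, overtime 1.22 hours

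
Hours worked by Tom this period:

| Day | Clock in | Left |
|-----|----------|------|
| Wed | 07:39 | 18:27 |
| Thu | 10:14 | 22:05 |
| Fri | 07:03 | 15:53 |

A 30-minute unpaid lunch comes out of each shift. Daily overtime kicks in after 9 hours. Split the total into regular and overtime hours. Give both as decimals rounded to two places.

Regular 26.33 hours, overtime 3.65 hours

Wed: 07:39–18:27 = 10 h 48 min; less 30 min break → 10 h 18 min
Thu: 10:14–22:05 = 11 h 51 min; less 30 min break → 11 h 21 min
Fri: 07:03–15:53 = 8 h 50 min; less 30 min break → 8 h 20 min
Wed reg 9 h 0 min / OT 1 h 18 min; Thu reg 9 h 0 min / OT 2 h 21 min; Fri reg 8 h 20 min / OT 0 h 0 min.
Totals: regular 26 h 20 min, overtime 3 h 39 min.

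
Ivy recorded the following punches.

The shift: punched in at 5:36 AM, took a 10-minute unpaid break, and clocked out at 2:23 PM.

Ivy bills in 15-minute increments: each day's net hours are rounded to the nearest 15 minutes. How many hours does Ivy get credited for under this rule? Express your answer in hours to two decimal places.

The shift: 5:36 AM–2:23 PM = 8 h 47 min − 10 min = 8 h 37 min → rounds to 8 h 30 min

8.50 hours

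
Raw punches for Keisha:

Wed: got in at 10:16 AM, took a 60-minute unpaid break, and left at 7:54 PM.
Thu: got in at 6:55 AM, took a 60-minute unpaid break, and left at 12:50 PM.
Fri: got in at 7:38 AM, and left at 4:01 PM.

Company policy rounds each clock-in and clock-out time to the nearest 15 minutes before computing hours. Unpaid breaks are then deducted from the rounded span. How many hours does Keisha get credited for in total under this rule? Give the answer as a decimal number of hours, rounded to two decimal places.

21.75 hours

Wed: in 10:16 AM→10:15 AM, out 7:54 PM→8:00 PM; 9 h 45 min − 60 min = 8 h 45 min
Thu: in 6:55 AM→7:00 AM, out 12:50 PM→12:45 PM; 5 h 45 min − 60 min = 4 h 45 min
Fri: in 7:38 AM→7:45 AM, out 4:01 PM→4:00 PM; 8 h 15 min
Total credited: 21 h 45 min.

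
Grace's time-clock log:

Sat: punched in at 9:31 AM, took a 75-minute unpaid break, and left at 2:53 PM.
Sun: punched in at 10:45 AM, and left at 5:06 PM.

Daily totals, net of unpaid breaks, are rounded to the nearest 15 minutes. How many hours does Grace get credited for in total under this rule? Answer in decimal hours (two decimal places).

10.25 hours

Sat: 9:31 AM–2:53 PM = 5 h 22 min − 75 min = 4 h 7 min → rounds to 4 h 0 min
Sun: 10:45 AM–5:06 PM = 6 h 21 min → rounds to 6 h 15 min
Total credited: 10 h 15 min.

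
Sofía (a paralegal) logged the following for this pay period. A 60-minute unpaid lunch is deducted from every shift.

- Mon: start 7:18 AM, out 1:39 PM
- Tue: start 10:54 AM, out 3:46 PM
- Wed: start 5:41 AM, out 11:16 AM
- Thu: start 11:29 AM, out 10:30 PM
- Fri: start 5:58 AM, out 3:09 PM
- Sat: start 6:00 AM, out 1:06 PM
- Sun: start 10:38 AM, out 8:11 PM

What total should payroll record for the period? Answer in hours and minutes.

46 h 39 min

Mon: 7:18 AM–1:39 PM = 6 h 21 min; less 60 min break → 5 h 21 min
Tue: 10:54 AM–3:46 PM = 4 h 52 min; less 60 min break → 3 h 52 min
Wed: 5:41 AM–11:16 AM = 5 h 35 min; less 60 min break → 4 h 35 min
Thu: 11:29 AM–10:30 PM = 11 h 1 min; less 60 min break → 10 h 1 min
Fri: 5:58 AM–3:09 PM = 9 h 11 min; less 60 min break → 8 h 11 min
Sat: 6:00 AM–1:06 PM = 7 h 6 min; less 60 min break → 6 h 6 min
Sun: 10:38 AM–8:11 PM = 9 h 33 min; less 60 min break → 8 h 33 min
Total: 5 h 21 min + 3 h 52 min + 4 h 35 min + 10 h 1 min + 8 h 11 min + 6 h 6 min + 8 h 33 min = 46 h 39 min.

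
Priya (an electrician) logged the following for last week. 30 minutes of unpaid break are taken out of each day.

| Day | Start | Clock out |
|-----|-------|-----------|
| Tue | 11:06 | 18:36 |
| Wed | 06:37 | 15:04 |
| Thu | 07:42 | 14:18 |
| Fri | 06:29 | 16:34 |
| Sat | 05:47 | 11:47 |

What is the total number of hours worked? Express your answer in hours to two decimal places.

Tue: 11:06–18:36 = 7 h 30 min; less 30 min break → 7 h 0 min
Wed: 06:37–15:04 = 8 h 27 min; less 30 min break → 7 h 57 min
Thu: 07:42–14:18 = 6 h 36 min; less 30 min break → 6 h 6 min
Fri: 06:29–16:34 = 10 h 5 min; less 30 min break → 9 h 35 min
Sat: 05:47–11:47 = 6 h 0 min; less 30 min break → 5 h 30 min
Total: 7 h 0 min + 7 h 57 min + 6 h 6 min + 9 h 35 min + 5 h 30 min = 36 h 8 min.

36.13 hours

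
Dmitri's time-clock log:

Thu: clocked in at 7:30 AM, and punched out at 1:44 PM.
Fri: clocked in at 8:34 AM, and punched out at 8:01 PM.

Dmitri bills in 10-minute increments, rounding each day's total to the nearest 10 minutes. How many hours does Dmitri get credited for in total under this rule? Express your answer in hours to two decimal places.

Thu: 7:30 AM–1:44 PM = 6 h 14 min → rounds to 6 h 10 min
Fri: 8:34 AM–8:01 PM = 11 h 27 min → rounds to 11 h 30 min
Total credited: 17 h 40 min.

17.67 hours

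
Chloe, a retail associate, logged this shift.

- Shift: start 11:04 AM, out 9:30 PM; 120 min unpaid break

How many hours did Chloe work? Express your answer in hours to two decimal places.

Shift: 11:04 AM–9:30 PM = 10 h 26 min; less 120 min break → 8 h 26 min

8.43 hours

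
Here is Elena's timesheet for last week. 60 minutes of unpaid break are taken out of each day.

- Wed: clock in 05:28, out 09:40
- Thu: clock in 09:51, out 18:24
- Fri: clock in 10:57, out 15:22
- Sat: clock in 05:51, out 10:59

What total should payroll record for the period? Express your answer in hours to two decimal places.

Wed: 05:28–09:40 = 4 h 12 min; less 60 min break → 3 h 12 min
Thu: 09:51–18:24 = 8 h 33 min; less 60 min break → 7 h 33 min
Fri: 10:57–15:22 = 4 h 25 min; less 60 min break → 3 h 25 min
Sat: 05:51–10:59 = 5 h 8 min; less 60 min break → 4 h 8 min
Total: 3 h 12 min + 7 h 33 min + 3 h 25 min + 4 h 8 min = 18 h 18 min.

18.30 hours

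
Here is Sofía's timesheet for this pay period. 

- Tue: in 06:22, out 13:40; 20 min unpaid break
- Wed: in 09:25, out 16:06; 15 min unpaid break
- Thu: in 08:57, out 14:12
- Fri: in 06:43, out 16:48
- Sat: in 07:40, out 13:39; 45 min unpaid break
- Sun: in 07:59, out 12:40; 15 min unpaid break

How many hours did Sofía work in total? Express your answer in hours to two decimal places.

Tue: 06:22–13:40 = 7 h 18 min; less 20 min break → 6 h 58 min
Wed: 09:25–16:06 = 6 h 41 min; less 15 min break → 6 h 26 min
Thu: 08:57–14:12 = 5 h 15 min
Fri: 06:43–16:48 = 10 h 5 min
Sat: 07:40–13:39 = 5 h 59 min; less 45 min break → 5 h 14 min
Sun: 07:59–12:40 = 4 h 41 min; less 15 min break → 4 h 26 min
Total: 6 h 58 min + 6 h 26 min + 5 h 15 min + 10 h 5 min + 5 h 14 min + 4 h 26 min = 38 h 24 min.

38.40 hours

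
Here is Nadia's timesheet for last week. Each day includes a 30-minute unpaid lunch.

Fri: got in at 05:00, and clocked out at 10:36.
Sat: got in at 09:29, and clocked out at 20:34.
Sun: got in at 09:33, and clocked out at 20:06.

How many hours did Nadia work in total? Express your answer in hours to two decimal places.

25.73 hours

Fri: 05:00–10:36 = 5 h 36 min; less 30 min break → 5 h 6 min
Sat: 09:29–20:34 = 11 h 5 min; less 30 min break → 10 h 35 min
Sun: 09:33–20:06 = 10 h 33 min; less 30 min break → 10 h 3 min
Total: 5 h 6 min + 10 h 35 min + 10 h 3 min = 25 h 44 min.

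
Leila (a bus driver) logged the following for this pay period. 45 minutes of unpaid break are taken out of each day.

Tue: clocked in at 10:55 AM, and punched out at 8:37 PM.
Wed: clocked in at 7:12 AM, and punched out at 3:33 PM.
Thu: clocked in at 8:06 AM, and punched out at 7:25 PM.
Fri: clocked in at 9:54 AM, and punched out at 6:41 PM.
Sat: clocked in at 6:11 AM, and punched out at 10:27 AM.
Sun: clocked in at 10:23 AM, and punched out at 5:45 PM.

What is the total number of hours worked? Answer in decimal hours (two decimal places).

45.28 hours

Tue: 10:55 AM–8:37 PM = 9 h 42 min; less 45 min break → 8 h 57 min
Wed: 7:12 AM–3:33 PM = 8 h 21 min; less 45 min break → 7 h 36 min
Thu: 8:06 AM–7:25 PM = 11 h 19 min; less 45 min break → 10 h 34 min
Fri: 9:54 AM–6:41 PM = 8 h 47 min; less 45 min break → 8 h 2 min
Sat: 6:11 AM–10:27 AM = 4 h 16 min; less 45 min break → 3 h 31 min
Sun: 10:23 AM–5:45 PM = 7 h 22 min; less 45 min break → 6 h 37 min
Total: 8 h 57 min + 7 h 36 min + 10 h 34 min + 8 h 2 min + 3 h 31 min + 6 h 37 min = 45 h 17 min.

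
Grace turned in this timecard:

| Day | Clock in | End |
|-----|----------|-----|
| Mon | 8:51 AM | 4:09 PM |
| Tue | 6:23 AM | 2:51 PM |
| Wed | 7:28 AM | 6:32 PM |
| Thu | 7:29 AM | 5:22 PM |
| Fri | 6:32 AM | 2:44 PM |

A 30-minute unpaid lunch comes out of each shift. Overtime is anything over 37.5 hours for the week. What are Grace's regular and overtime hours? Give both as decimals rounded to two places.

Regular 37.50 hours, overtime 4.92 hours

Mon: 8:51 AM–4:09 PM = 7 h 18 min; less 30 min break → 6 h 48 min
Tue: 6:23 AM–2:51 PM = 8 h 28 min; less 30 min break → 7 h 58 min
Wed: 7:28 AM–6:32 PM = 11 h 4 min; less 30 min break → 10 h 34 min
Thu: 7:29 AM–5:22 PM = 9 h 53 min; less 30 min break → 9 h 23 min
Fri: 6:32 AM–2:44 PM = 8 h 12 min; less 30 min break → 7 h 42 min
Total worked: 42 h 25 min = 42.42 h.
Threshold 37.5 h → overtime 4 h 55 min, regular 37 h 30 min.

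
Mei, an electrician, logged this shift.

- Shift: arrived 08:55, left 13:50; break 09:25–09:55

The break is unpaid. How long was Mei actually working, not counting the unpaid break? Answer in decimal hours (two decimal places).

Shift: 08:55–13:50 = 4 h 55 min; less 30 min break → 4 h 25 min

4.42 hours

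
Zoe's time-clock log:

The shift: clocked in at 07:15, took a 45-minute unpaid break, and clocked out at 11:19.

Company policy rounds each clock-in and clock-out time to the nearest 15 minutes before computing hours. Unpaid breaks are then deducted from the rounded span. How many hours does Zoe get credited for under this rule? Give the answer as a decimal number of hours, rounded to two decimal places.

3.25 hours

The shift: in 07:15→07:15, out 11:19→11:15; 4 h 0 min − 45 min = 3 h 15 min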